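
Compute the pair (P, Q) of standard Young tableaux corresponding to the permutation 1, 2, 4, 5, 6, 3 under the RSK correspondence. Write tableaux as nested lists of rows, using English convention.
Insert each entry of the permutation into P by Schensted row insertion, recording in Q the position of each new cell.

Insert 1: appended to row 1. P = [[1]], Q = [[1]].
Insert 2: appended to row 1. P = [[1, 2]], Q = [[1, 2]].
Insert 4: appended to row 1. P = [[1, 2, 4]], Q = [[1, 2, 3]].
Insert 5: appended to row 1. P = [[1, 2, 4, 5]], Q = [[1, 2, 3, 4]].
Insert 6: appended to row 1. P = [[1, 2, 4, 5, 6]], Q = [[1, 2, 3, 4, 5]].
Insert 3: 3 bumps 4 from row 1; 4 starts row 2. P = [[1, 2, 3, 5, 6], [4]], Q = [[1, 2, 3, 4, 5], [6]].

So P = [[1, 2, 3, 5, 6], [4]], Q = [[1, 2, 3, 4, 5], [6]].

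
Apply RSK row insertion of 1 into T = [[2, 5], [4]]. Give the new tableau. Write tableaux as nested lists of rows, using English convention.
In row 1, 1 replaces 2 (the leftmost entry greater than 1); 2 is bumped to row 2. In row 2, 2 replaces 4 (the leftmost entry greater than 2); 4 is bumped to row 3. 4 starts a new row 3. The new tableau is [[1, 5], [2], [4]].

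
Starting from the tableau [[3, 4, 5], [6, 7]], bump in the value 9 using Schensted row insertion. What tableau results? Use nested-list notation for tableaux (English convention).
[[3, 4, 5, 9], [6, 7]]

9 is larger than every entry of row 1, so it is appended to row 1. The new tableau is [[3, 4, 5, 9], [6, 7]].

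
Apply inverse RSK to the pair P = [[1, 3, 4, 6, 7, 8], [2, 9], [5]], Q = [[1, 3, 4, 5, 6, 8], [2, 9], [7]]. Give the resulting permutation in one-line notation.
5 2 3 4 6 7 1 9 8

Reverse the RSK construction: for i from n down to 1, find the cell of Q containing i, remove the entry at that cell from P, and reverse-bump it up through P; the value ejected from row 1 is w(i).

Step i=9: Q has 9 at row 2, column 2; remove 9 from row 2 of P and reverse-bump: 9 enters row 1 and ejects 8. So w(9) = 8. P is now [[1, 3, 4, 6, 7, 9], [2], [5]].
Step i=8: Q has 8 at row 1, column 6; remove that cell from P, ejecting 9. So w(8) = 9. P is now [[1, 3, 4, 6, 7], [2], [5]].
Step i=7: Q has 7 at row 3, column 1; remove 5 from row 3 of P and reverse-bump: 5 enters row 2 and ejects 2; 2 enters row 1 and ejects 1. So w(7) = 1. P is now [[2, 3, 4, 6, 7], [5]].
Step i=6: Q has 6 at row 1, column 5; remove that cell from P, ejecting 7. So w(6) = 7. P is now [[2, 3, 4, 6], [5]].
Step i=5: Q has 5 at row 1, column 4; remove that cell from P, ejecting 6. So w(5) = 6. P is now [[2, 3, 4], [5]].
Step i=4: Q has 4 at row 1, column 3; remove that cell from P, ejecting 4. So w(4) = 4. P is now [[2, 3], [5]].
Step i=3: Q has 3 at row 1, column 2; remove that cell from P, ejecting 3. So w(3) = 3. P is now [[2], [5]].
Step i=2: Q has 2 at row 2, column 1; remove 5 from row 2 of P and reverse-bump: 5 enters row 1 and ejects 2. So w(2) = 2. P is now [[5]].
Step i=1: Q has 1 at row 1, column 1; remove that cell from P, ejecting 5. So w(1) = 5. P is now [].

So w = 5 2 3 4 6 7 1 9 8.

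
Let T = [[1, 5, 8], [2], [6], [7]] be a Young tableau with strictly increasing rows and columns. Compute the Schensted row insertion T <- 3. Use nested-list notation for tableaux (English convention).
[[1, 3, 8], [2, 5], [6], [7]]

In row 1, 3 replaces 5 (the leftmost entry greater than 3); 5 is bumped to row 2. 5 is appended to row 2. The new tableau is [[1, 3, 8], [2, 5], [6], [7]].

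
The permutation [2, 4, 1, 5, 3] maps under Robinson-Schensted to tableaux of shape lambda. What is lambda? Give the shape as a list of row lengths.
[3, 2]

Row-insert each entry into an empty tableau.

After inserting 2: P = [[2]].
After inserting 4: P = [[2, 4]].
After inserting 1: P = [[1, 4], [2]].
After inserting 5: P = [[1, 4, 5], [2]].
After inserting 3: P = [[1, 3, 5], [2, 4]].

The final insertion tableau P = [[1, 3, 5], [2, 4]] has shape [3, 2].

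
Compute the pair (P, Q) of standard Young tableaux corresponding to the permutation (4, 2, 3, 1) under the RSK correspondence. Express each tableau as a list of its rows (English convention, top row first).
Insert each entry of the permutation into P by Schensted row insertion, recording in Q the position of each new cell.

Insert 4: appended to row 1. P = [[4]], Q = [[1]].
Insert 2: 2 bumps 4 from row 1; 4 starts row 2. P = [[2], [4]], Q = [[1], [2]].
Insert 3: appended to row 1. P = [[2, 3], [4]], Q = [[1, 3], [2]].
Insert 1: 1 bumps 2 from row 1; 2 bumps 4 from row 2; 4 starts row 3. P = [[1, 3], [2], [4]], Q = [[1, 3], [2], [4]].

So P = [[1, 3], [2], [4]], Q = [[1, 3], [2], [4]].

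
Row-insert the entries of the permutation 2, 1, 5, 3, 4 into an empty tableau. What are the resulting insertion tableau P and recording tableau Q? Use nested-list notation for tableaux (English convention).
P = [[1, 3, 4], [2, 5]], Q = [[1, 3, 5], [2, 4]]

Insert each entry of the permutation into P by Schensted row insertion, recording in Q the position of each new cell.

Insert 2: appended to row 1. P = [[2]], Q = [[1]].
Insert 1: 1 bumps 2 from row 1; 2 starts row 2. P = [[1], [2]], Q = [[1], [2]].
Insert 5: appended to row 1. P = [[1, 5], [2]], Q = [[1, 3], [2]].
Insert 3: 3 bumps 5 from row 1; 5 appends to row 2. P = [[1, 3], [2, 5]], Q = [[1, 3], [2, 4]].
Insert 4: appended to row 1. P = [[1, 3, 4], [2, 5]], Q = [[1, 3, 5], [2, 4]].

So P = [[1, 3, 4], [2, 5]], Q = [[1, 3, 5], [2, 4]].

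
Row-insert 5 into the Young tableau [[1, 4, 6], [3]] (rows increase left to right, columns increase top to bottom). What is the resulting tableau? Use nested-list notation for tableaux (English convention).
[[1, 4, 5], [3, 6]]

In row 1, 5 replaces 6 (the leftmost entry greater than 5); 6 is bumped to row 2. 6 is appended to row 2. The new tableau is [[1, 4, 5], [3, 6]].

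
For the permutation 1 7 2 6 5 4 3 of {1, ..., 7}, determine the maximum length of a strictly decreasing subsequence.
5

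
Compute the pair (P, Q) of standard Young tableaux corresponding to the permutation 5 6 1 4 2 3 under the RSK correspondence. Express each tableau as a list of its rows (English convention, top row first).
Insert each entry of the permutation into P by Schensted row insertion, recording in Q the position of each new cell.

Insert 5: appended to row 1. P = [[5]].
Insert 6: appended to row 1. P = [[5, 6]].
Insert 1: 1 bumps 5 from row 1; 5 starts row 2. P = [[1, 6], [5]].
Insert 4: 4 bumps 6 from row 1; 6 appends to row 2. P = [[1, 4], [5, 6]].
Insert 2: 2 bumps 4 from row 1; 4 bumps 5 from row 2; 5 starts row 3. P = [[1, 2], [4, 6], [5]].
Insert 3: appended to row 1. P = [[1, 2, 3], [4, 6], [5]].

So P = [[1, 2, 3], [4, 6], [5]], Q = [[1, 2, 6], [3, 4], [5]].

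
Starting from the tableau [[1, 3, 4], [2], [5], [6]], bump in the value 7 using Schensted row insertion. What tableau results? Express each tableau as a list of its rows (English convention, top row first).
7 is larger than every entry of row 1, so it is appended to row 1. The new tableau is [[1, 3, 4, 7], [2], [5], [6]].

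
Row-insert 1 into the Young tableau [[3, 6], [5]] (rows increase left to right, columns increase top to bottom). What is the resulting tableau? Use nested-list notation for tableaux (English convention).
In row 1, 1 replaces 3 (the leftmost entry greater than 1); 3 is bumped to row 2. In row 2, 3 replaces 5 (the leftmost entry greater than 3); 5 is bumped to row 3. 5 starts a new row 3. The new tableau is [[1, 6], [3], [5]].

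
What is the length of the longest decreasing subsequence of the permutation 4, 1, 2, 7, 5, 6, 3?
3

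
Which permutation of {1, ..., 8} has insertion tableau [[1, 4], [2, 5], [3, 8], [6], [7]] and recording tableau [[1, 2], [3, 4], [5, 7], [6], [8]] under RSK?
Reverse the RSK construction: for i from n down to 1, find the cell of Q containing i, remove the entry at that cell from P, and reverse-bump it up through P; the value ejected from row 1 is w(i).

Step i=8: Q has 8 at row 5, column 1; remove 7 from row 5 of P and reverse-bump: 7 enters row 4 and ejects 6; 6 enters row 3 and ejects 3; 3 enters row 2 and ejects 2; 2 enters row 1 and ejects 1. So w(8) = 1. P is now [[2, 4], [3, 5], [6, 8], [7]].
Step i=7: Q has 7 at row 3, column 2; remove 8 from row 3 of P and reverse-bump: 8 enters row 2 and ejects 5; 5 enters row 1 and ejects 4. So w(7) = 4. P is now [[2, 5], [3, 8], [6], [7]].
Step i=6: Q has 6 at row 4, column 1; remove 7 from row 4 of P and reverse-bump: 7 enters row 3 and ejects 6; 6 enters row 2 and ejects 3; 3 enters row 1 and ejects 2. So w(6) = 2. P is now [[3, 5], [6, 8], [7]].
Step i=5: Q has 5 at row 3, column 1; remove 7 from row 3 of P and reverse-bump: 7 enters row 2 and ejects 6; 6 enters row 1 and ejects 5. So w(5) = 5. P is now [[3, 6], [7, 8]].
Step i=4: Q has 4 at row 2, column 2; remove 8 from row 2 of P and reverse-bump: 8 enters row 1 and ejects 6. So w(4) = 6. P is now [[3, 8], [7]].
Step i=3: Q has 3 at row 2, column 1; remove 7 from row 2 of P and reverse-bump: 7 enters row 1 and ejects 3. So w(3) = 3. P is now [[7, 8]].
Step i=2: Q has 2 at row 1, column 2; remove that cell from P, ejecting 8. So w(2) = 8. P is now [[7]].
Step i=1: Q has 1 at row 1, column 1; remove that cell from P, ejecting 7. So w(1) = 7. P is now [].

So w = 7 8 3 6 5 2 4 1.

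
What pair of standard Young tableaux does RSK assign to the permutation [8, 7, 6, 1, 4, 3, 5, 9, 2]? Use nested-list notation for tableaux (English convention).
Insert each entry of the permutation into P by Schensted row insertion, recording in Q the position of each new cell.

Insert 8: appended to row 1. P = [[8]].
Insert 7: 7 bumps 8 from row 1; 8 starts row 2. P = [[7], [8]].
Insert 6: 6 bumps 7 from row 1; 7 bumps 8 from row 2; 8 starts row 3. P = [[6], [7], [8]].
Insert 1: 1 bumps 6 from row 1; 6 bumps 7 from row 2; 7 bumps 8 from row 3; 8 starts row 4. P = [[1], [6], [7], [8]].
Insert 4: appended to row 1. P = [[1, 4], [6], [7], [8]].
Insert 3: 3 bumps 4 from row 1; 4 bumps 6 from row 2; 6 bumps 7 from row 3; 7 bumps 8 from row 4; 8 starts row 5. P = [[1, 3], [4], [6], [7], [8]].
Insert 5: appended to row 1. P = [[1, 3, 5], [4], [6], [7], [8]].
Insert 9: appended to row 1. P = [[1, 3, 5, 9], [4], [6], [7], [8]].
Insert 2: 2 bumps 3 from row 1; 3 bumps 4 from row 2; 4 bumps 6 from row 3; 6 bumps 7 from row 4; 7 bumps 8 from row 5; 8 starts row 6. P = [[1, 2, 5, 9], [3], [4], [6], [7], [8]].

So P = [[1, 2, 5, 9], [3], [4], [6], [7], [8]], Q = [[1, 5, 7, 8], [2], [3], [4], [6], [9]].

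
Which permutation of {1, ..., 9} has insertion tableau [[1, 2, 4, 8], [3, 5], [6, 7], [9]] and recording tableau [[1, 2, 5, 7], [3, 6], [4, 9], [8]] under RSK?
1 9 6 3 7 5 8 2 4

Reverse the RSK construction: for i from n down to 1, find the cell of Q containing i, remove the entry at that cell from P, and reverse-bump it up through P; the value ejected from row 1 is w(i).

Step i=9: Q has 9 at row 3, column 2; remove 7 from row 3 of P and reverse-bump: 7 enters row 2 and ejects 5; 5 enters row 1 and ejects 4. So w(9) = 4. P is now [[1, 2, 5, 8], [3, 7], [6], [9]].
Step i=8: Q has 8 at row 4, column 1; remove 9 from row 4 of P and reverse-bump: 9 enters row 3 and ejects 6; 6 enters row 2 and ejects 3; 3 enters row 1 and ejects 2. So w(8) = 2. P is now [[1, 3, 5, 8], [6, 7], [9]].
Step i=7: Q has 7 at row 1, column 4; remove that cell from P, ejecting 8. So w(7) = 8. P is now [[1, 3, 5], [6, 7], [9]].
Step i=6: Q has 6 at row 2, column 2; remove 7 from row 2 of P and reverse-bump: 7 enters row 1 and ejects 5. So w(6) = 5. P is now [[1, 3, 7], [6], [9]].
Step i=5: Q has 5 at row 1, column 3; remove that cell from P, ejecting 7. So w(5) = 7. P is now [[1, 3], [6], [9]].
Step i=4: Q has 4 at row 3, column 1; remove 9 from row 3 of P and reverse-bump: 9 enters row 2 and ejects 6; 6 enters row 1 and ejects 3. So w(4) = 3. P is now [[1, 6], [9]].
Step i=3: Q has 3 at row 2, column 1; remove 9 from row 2 of P and reverse-bump: 9 enters row 1 and ejects 6. So w(3) = 6. P is now [[1, 9]].
Step i=2: Q has 2 at row 1, column 2; remove that cell from P, ejecting 9. So w(2) = 9. P is now [[1]].
Step i=1: Q has 1 at row 1, column 1; remove that cell from P, ejecting 1. So w(1) = 1. P is now [].

So w = 1 9 6 3 7 5 8 2 4.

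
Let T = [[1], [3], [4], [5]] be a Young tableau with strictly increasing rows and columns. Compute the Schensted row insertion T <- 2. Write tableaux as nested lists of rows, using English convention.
2 is larger than every entry of row 1, so it is appended to row 1. The new tableau is [[1, 2], [3], [4], [5]].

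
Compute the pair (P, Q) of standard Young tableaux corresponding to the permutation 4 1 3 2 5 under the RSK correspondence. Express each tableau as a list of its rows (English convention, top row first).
Insert each entry of the permutation into P by Schensted row insertion, recording in Q the position of each new cell.

After inserting 4: P = [[4]].
After inserting 1: P = [[1], [4]].
After inserting 3: P = [[1, 3], [4]].
After inserting 2: P = [[1, 2], [3], [4]].
After inserting 5: P = [[1, 2, 5], [3], [4]].

So P = [[1, 2, 5], [3], [4]], Q = [[1, 3, 5], [2], [4]].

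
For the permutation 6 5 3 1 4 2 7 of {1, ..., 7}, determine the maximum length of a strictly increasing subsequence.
3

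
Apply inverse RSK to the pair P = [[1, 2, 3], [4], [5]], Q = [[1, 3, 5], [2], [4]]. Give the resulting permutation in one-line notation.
5 1 4 2 3

Reverse the RSK construction: for i from n down to 1, find the cell of Q containing i, remove the entry at that cell from P, and reverse-bump it up through P; the value ejected from row 1 is w(i).

Step i=5: Q has 5 at row 1, column 3; remove that cell from P, ejecting 3. So w(5) = 3. P is now [[1, 2], [4], [5]].
Step i=4: Q has 4 at row 3, column 1; remove 5 from row 3 of P and reverse-bump: 5 enters row 2 and ejects 4; 4 enters row 1 and ejects 2. So w(4) = 2. P is now [[1, 4], [5]].
Step i=3: Q has 3 at row 1, column 2; remove that cell from P, ejecting 4. So w(3) = 4. P is now [[1], [5]].
Step i=2: Q has 2 at row 2, column 1; remove 5 from row 2 of P and reverse-bump: 5 enters row 1 and ejects 1. So w(2) = 1. P is now [[5]].
Step i=1: Q has 1 at row 1, column 1; remove that cell from P, ejecting 5. So w(1) = 5. P is now [].

So w = 5 1 4 2 3.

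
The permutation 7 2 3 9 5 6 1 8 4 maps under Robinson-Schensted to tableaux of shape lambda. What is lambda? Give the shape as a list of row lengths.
Row-insert each entry into an empty tableau.

After inserting 7: P = [[7]].
After inserting 2: P = [[2], [7]].
After inserting 3: P = [[2, 3], [7]].
After inserting 9: P = [[2, 3, 9], [7]].
After inserting 5: P = [[2, 3, 5], [7, 9]].
After inserting 6: P = [[2, 3, 5, 6], [7, 9]].
After inserting 1: P = [[1, 3, 5, 6], [2, 9], [7]].
After inserting 8: P = [[1, 3, 5, 6, 8], [2, 9], [7]].
After inserting 4: P = [[1, 3, 4, 6, 8], [2, 5], [7, 9]].

The final insertion tableau P = [[1, 3, 4, 6, 8], [2, 5], [7, 9]] has shape [5, 2, 2].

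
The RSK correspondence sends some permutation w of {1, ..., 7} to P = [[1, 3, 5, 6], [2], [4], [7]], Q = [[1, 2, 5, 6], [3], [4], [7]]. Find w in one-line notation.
Reverse the RSK construction: for i from n down to 1, find the cell of Q containing i, remove the entry at that cell from P, and reverse-bump it up through P; the value ejected from row 1 is w(i).

Step i=7: Q has 7 at row 4, column 1; remove 7 from row 4 of P and reverse-bump: 7 enters row 3 and ejects 4; 4 enters row 2 and ejects 2; 2 enters row 1 and ejects 1. So w(7) = 1. P is now [[2, 3, 5, 6], [4], [7]].
Step i=6: Q has 6 at row 1, column 4; remove that cell from P, ejecting 6. So w(6) = 6. P is now [[2, 3, 5], [4], [7]].
Step i=5: Q has 5 at row 1, column 3; remove that cell from P, ejecting 5. So w(5) = 5. P is now [[2, 3], [4], [7]].
Step i=4: Q has 4 at row 3, column 1; remove 7 from row 3 of P and reverse-bump: 7 enters row 2 and ejects 4; 4 enters row 1 and ejects 3. So w(4) = 3. P is now [[2, 4], [7]].
Step i=3: Q has 3 at row 2, column 1; remove 7 from row 2 of P and reverse-bump: 7 enters row 1 and ejects 4. So w(3) = 4. P is now [[2, 7]].
Step i=2: Q has 2 at row 1, column 2; remove that cell from P, ejecting 7. So w(2) = 7. P is now [[2]].
Step i=1: Q has 1 at row 1, column 1; remove that cell from P, ejecting 2. So w(1) = 2. P is now [].

So w = 2 7 4 3 5 6 1.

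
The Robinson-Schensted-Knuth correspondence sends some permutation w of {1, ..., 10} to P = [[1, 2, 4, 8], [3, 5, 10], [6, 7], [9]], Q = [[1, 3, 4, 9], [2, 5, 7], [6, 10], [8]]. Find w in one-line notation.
6 1 9 10 7 3 5 2 8 4

Reverse the RSK construction: for i from n down to 1, find the cell of Q containing i, remove the entry at that cell from P, and reverse-bump it up through P; the value ejected from row 1 is w(i).

Step i=10: Q has 10 at row 3, column 2; remove 7 from row 3 of P and reverse-bump: 7 enters row 2 and ejects 5; 5 enters row 1 and ejects 4. So w(10) = 4. P is now [[1, 2, 5, 8], [3, 7, 10], [6], [9]].
Step i=9: Q has 9 at row 1, column 4; remove that cell from P, ejecting 8. So w(9) = 8. P is now [[1, 2, 5], [3, 7, 10], [6], [9]].
Step i=8: Q has 8 at row 4, column 1; remove 9 from row 4 of P and reverse-bump: 9 enters row 3 and ejects 6; 6 enters row 2 and ejects 3; 3 enters row 1 and ejects 2. So w(8) = 2. P is now [[1, 3, 5], [6, 7, 10], [9]].
Step i=7: Q has 7 at row 2, column 3; remove 10 from row 2 of P and reverse-bump: 10 enters row 1 and ejects 5. So w(7) = 5. P is now [[1, 3, 10], [6, 7], [9]].
Step i=6: Q has 6 at row 3, column 1; remove 9 from row 3 of P and reverse-bump: 9 enters row 2 and ejects 7; 7 enters row 1 and ejects 3. So w(6) = 3. P is now [[1, 7, 10], [6, 9]].
Step i=5: Q has 5 at row 2, column 2; remove 9 from row 2 of P and reverse-bump: 9 enters row 1 and ejects 7. So w(5) = 7. P is now [[1, 9, 10], [6]].
Step i=4: Q has 4 at row 1, column 3; remove that cell from P, ejecting 10. So w(4) = 10. P is now [[1, 9], [6]].
Step i=3: Q has 3 at row 1, column 2; remove that cell from P, ejecting 9. So w(3) = 9. P is now [[1], [6]].
Step i=2: Q has 2 at row 2, column 1; remove 6 from row 2 of P and reverse-bump: 6 enters row 1 and ejects 1. So w(2) = 1. P is now [[6]].
Step i=1: Q has 1 at row 1, column 1; remove that cell from P, ejecting 6. So w(1) = 6. P is now [].

So w = 6 1 9 10 7 3 5 2 8 4.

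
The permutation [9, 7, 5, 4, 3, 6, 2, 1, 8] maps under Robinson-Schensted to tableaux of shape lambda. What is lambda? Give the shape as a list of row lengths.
[3, 1, 1, 1, 1, 1, 1]

Row-insert each entry into an empty tableau.

After inserting 9: P = [[9]].
After inserting 7: P = [[7], [9]].
After inserting 5: P = [[5], [7], [9]].
After inserting 4: P = [[4], [5], [7], [9]].
After inserting 3: P = [[3], [4], [5], [7], [9]].
After inserting 6: P = [[3, 6], [4], [5], [7], [9]].
After inserting 2: P = [[2, 6], [3], [4], [5], [7], [9]].
After inserting 1: P = [[1, 6], [2], [3], [4], [5], [7], [9]].
After inserting 8: P = [[1, 6, 8], [2], [3], [4], [5], [7], [9]].

The final insertion tableau P = [[1, 6, 8], [2], [3], [4], [5], [7], [9]] has shape [3, 1, 1, 1, 1, 1, 1].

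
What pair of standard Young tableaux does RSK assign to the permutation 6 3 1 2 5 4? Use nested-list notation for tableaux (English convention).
P = [[1, 2, 4], [3, 5], [6]], Q = [[1, 4, 5], [2, 6], [3]]

Insert each entry of the permutation into P by Schensted row insertion, recording in Q the position of each new cell.

After inserting 6: P = [[6]].
After inserting 3: P = [[3], [6]].
After inserting 1: P = [[1], [3], [6]].
After inserting 2: P = [[1, 2], [3], [6]].
After inserting 5: P = [[1, 2, 5], [3], [6]].
After inserting 4: P = [[1, 2, 4], [3, 5], [6]].

So P = [[1, 2, 4], [3, 5], [6]], Q = [[1, 4, 5], [2, 6], [3]].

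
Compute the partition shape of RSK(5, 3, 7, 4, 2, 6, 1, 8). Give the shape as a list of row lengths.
Row-insert each entry into an empty tableau.

After inserting 5: P = [[5]].
After inserting 3: P = [[3], [5]].
After inserting 7: P = [[3, 7], [5]].
After inserting 4: P = [[3, 4], [5, 7]].
After inserting 2: P = [[2, 4], [3, 7], [5]].
After inserting 6: P = [[2, 4, 6], [3, 7], [5]].
After inserting 1: P = [[1, 4, 6], [2, 7], [3], [5]].
After inserting 8: P = [[1, 4, 6, 8], [2, 7], [3], [5]].

The final insertion tableau P = [[1, 4, 6, 8], [2, 7], [3], [5]] has shape [4, 2, 1, 1].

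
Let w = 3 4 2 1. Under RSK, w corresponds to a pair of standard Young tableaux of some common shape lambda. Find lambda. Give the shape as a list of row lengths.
[2, 1, 1]

Row-insert each entry into an empty tableau.

After inserting 3: P = [[3]].
After inserting 4: P = [[3, 4]].
After inserting 2: P = [[2, 4], [3]].
After inserting 1: P = [[1, 4], [2], [3]].

The final insertion tableau P = [[1, 4], [2], [3]] has shape [2, 1, 1].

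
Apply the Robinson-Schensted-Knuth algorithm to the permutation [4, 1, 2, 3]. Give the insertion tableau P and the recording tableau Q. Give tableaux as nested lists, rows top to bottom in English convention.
Insert each entry of the permutation into P by Schensted row insertion, recording in Q the position of each new cell.

Insert 4: appended to row 1. P = [[4]].
Insert 1: 1 bumps 4 from row 1; 4 starts row 2. P = [[1], [4]].
Insert 2: appended to row 1. P = [[1, 2], [4]].
Insert 3: appended to row 1. P = [[1, 2, 3], [4]].

So P = [[1, 2, 3], [4]], Q = [[1, 3, 4], [2]].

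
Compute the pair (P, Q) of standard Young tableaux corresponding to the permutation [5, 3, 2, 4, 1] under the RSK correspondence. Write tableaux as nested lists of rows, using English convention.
Insert each entry of the permutation into P by Schensted row insertion, recording in Q the position of each new cell.

Insert 5: appended to row 1. P = [[5]], Q = [[1]].
Insert 3: 3 bumps 5 from row 1; 5 starts row 2. P = [[3], [5]], Q = [[1], [2]].
Insert 2: 2 bumps 3 from row 1; 3 bumps 5 from row 2; 5 starts row 3. P = [[2], [3], [5]], Q = [[1], [2], [3]].
Insert 4: appended to row 1. P = [[2, 4], [3], [5]], Q = [[1, 4], [2], [3]].
Insert 1: 1 bumps 2 from row 1; 2 bumps 3 from row 2; 3 bumps 5 from row 3; 5 starts row 4. P = [[1, 4], [2], [3], [5]], Q = [[1, 4], [2], [3], [5]].

So P = [[1, 4], [2], [3], [5]], Q = [[1, 4], [2], [3], [5]].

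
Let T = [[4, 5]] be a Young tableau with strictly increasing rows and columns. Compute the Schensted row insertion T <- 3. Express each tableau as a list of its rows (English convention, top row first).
[[3, 5], [4]]

In row 1, 3 replaces 4 (the leftmost entry greater than 3); 4 is bumped to row 2. 4 starts a new row 2. The new tableau is [[3, 5], [4]].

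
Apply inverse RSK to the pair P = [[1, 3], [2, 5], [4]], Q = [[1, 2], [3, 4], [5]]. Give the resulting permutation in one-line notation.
Reverse the RSK construction: for i from n down to 1, find the cell of Q containing i, remove the entry at that cell from P, and reverse-bump it up through P; the value ejected from row 1 is w(i).

Step i=5: Q has 5 at row 3, column 1; remove 4 from row 3 of P and reverse-bump: 4 enters row 2 and ejects 2; 2 enters row 1 and ejects 1. So w(5) = 1. P is now [[2, 3], [4, 5]].
Step i=4: Q has 4 at row 2, column 2; remove 5 from row 2 of P and reverse-bump: 5 enters row 1 and ejects 3. So w(4) = 3. P is now [[2, 5], [4]].
Step i=3: Q has 3 at row 2, column 1; remove 4 from row 2 of P and reverse-bump: 4 enters row 1 and ejects 2. So w(3) = 2. P is now [[4, 5]].
Step i=2: Q has 2 at row 1, column 2; remove that cell from P, ejecting 5. So w(2) = 5. P is now [[4]].
Step i=1: Q has 1 at row 1, column 1; remove that cell from P, ejecting 4. So w(1) = 4. P is now [].

So w = 4 5 2 3 1.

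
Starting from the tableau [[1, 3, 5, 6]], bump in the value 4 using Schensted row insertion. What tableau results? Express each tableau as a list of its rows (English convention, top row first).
In row 1, 4 replaces 5 (the leftmost entry greater than 4); 5 is bumped to row 2. 5 starts a new row 2. The new tableau is [[1, 3, 4, 6], [5]].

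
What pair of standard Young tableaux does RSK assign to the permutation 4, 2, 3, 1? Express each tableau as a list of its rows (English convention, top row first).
Insert each entry of the permutation into P by Schensted row insertion, recording in Q the position of each new cell.

Insert 4: appended to row 1. P = [[4]].
Insert 2: 2 bumps 4 from row 1; 4 starts row 2. P = [[2], [4]].
Insert 3: appended to row 1. P = [[2, 3], [4]].
Insert 1: 1 bumps 2 from row 1; 2 bumps 4 from row 2; 4 starts row 3. P = [[1, 3], [2], [4]].

So P = [[1, 3], [2], [4]], Q = [[1, 3], [2], [4]].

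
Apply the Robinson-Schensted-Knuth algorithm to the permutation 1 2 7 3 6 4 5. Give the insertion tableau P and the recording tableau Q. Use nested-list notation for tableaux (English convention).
Insert each entry of the permutation into P by Schensted row insertion, recording in Q the position of each new cell.

After inserting 1: P = [[1]].
After inserting 2: P = [[1, 2]].
After inserting 7: P = [[1, 2, 7]].
After inserting 3: P = [[1, 2, 3], [7]].
After inserting 6: P = [[1, 2, 3, 6], [7]].
After inserting 4: P = [[1, 2, 3, 4], [6], [7]].
After inserting 5: P = [[1, 2, 3, 4, 5], [6], [7]].

So P = [[1, 2, 3, 4, 5], [6], [7]], Q = [[1, 2, 3, 5, 7], [4], [6]].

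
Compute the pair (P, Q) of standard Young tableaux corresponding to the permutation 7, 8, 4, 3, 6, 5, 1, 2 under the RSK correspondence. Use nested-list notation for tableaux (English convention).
P = [[1, 2], [3, 5], [4, 6], [7, 8]], Q = [[1, 2], [3, 5], [4, 6], [7, 8]]

Insert each entry of the permutation into P by Schensted row insertion, recording in Q the position of each new cell.

Insert 7: appended to row 1. P = [[7]], Q = [[1]].
Insert 8: appended to row 1. P = [[7, 8]], Q = [[1, 2]].
Insert 4: 4 bumps 7 from row 1; 7 starts row 2. P = [[4, 8], [7]], Q = [[1, 2], [3]].
Insert 3: 3 bumps 4 from row 1; 4 bumps 7 from row 2; 7 starts row 3. P = [[3, 8], [4], [7]], Q = [[1, 2], [3], [4]].
Insert 6: 6 bumps 8 from row 1; 8 appends to row 2. P = [[3, 6], [4, 8], [7]], Q = [[1, 2], [3, 5], [4]].
Insert 5: 5 bumps 6 from row 1; 6 bumps 8 from row 2; 8 appends to row 3. P = [[3, 5], [4, 6], [7, 8]], Q = [[1, 2], [3, 5], [4, 6]].
Insert 1: 1 bumps 3 from row 1; 3 bumps 4 from row 2; 4 bumps 7 from row 3; 7 starts row 4. P = [[1, 5], [3, 6], [4, 8], [7]], Q = [[1, 2], [3, 5], [4, 6], [7]].
Insert 2: 2 bumps 5 from row 1; 5 bumps 6 from row 2; 6 bumps 8 from row 3; 8 appends to row 4. P = [[1, 2], [3, 5], [4, 6], [7, 8]], Q = [[1, 2], [3, 5], [4, 6], [7, 8]].

So P = [[1, 2], [3, 5], [4, 6], [7, 8]], Q = [[1, 2], [3, 5], [4, 6], [7, 8]].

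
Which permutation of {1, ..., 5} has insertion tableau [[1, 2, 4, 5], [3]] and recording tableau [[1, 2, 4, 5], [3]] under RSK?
Reverse the RSK construction: for i from n down to 1, find the cell of Q containing i, remove the entry at that cell from P, and reverse-bump it up through P; the value ejected from row 1 is w(i).

Step i=5: Q has 5 at row 1, column 4; remove that cell from P, ejecting 5. So w(5) = 5. P is now [[1, 2, 4], [3]].
Step i=4: Q has 4 at row 1, column 3; remove that cell from P, ejecting 4. So w(4) = 4. P is now [[1, 2], [3]].
Step i=3: Q has 3 at row 2, column 1; remove 3 from row 2 of P and reverse-bump: 3 enters row 1 and ejects 2. So w(3) = 2. P is now [[1, 3]].
Step i=2: Q has 2 at row 1, column 2; remove that cell from P, ejecting 3. So w(2) = 3. P is now [[1]].
Step i=1: Q has 1 at row 1, column 1; remove that cell from P, ejecting 1. So w(1) = 1. P is now [].

So w = 1 3 2 4 5.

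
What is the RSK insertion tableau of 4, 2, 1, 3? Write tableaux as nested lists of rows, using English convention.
P = [[1, 3], [2], [4]]

After inserting 4: P = [[4]].
After inserting 2: P = [[2], [4]].
After inserting 1: P = [[1], [2], [4]].
After inserting 3: P = [[1, 3], [2], [4]].

So P = [[1, 3], [2], [4]].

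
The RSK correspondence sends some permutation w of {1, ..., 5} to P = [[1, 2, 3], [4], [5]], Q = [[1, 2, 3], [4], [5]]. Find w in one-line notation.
1 2 5 4 3

Reverse RSK: for i = n, n-1, ..., 1, locate i in Q, remove the corresponding corner cell from P, and reverse-bump its entry up through P; the value ejected from row 1 is w(i).

So w = 1 2 5 4 3.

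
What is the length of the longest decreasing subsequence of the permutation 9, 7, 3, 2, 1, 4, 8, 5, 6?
5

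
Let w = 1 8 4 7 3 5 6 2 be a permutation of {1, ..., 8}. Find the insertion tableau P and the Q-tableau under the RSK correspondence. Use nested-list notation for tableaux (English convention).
P = [[1, 2, 5, 6], [3, 7], [4], [8]], Q = [[1, 2, 4, 7], [3, 6], [5], [8]]

Insert each entry of the permutation into P by Schensted row insertion, recording in Q the position of each new cell.

Insert 1: appended to row 1. P = [[1]], Q = [[1]].
Insert 8: appended to row 1. P = [[1, 8]], Q = [[1, 2]].
Insert 4: 4 bumps 8 from row 1; 8 starts row 2. P = [[1, 4], [8]], Q = [[1, 2], [3]].
Insert 7: appended to row 1. P = [[1, 4, 7], [8]], Q = [[1, 2, 4], [3]].
Insert 3: 3 bumps 4 from row 1; 4 bumps 8 from row 2; 8 starts row 3. P = [[1, 3, 7], [4], [8]], Q = [[1, 2, 4], [3], [5]].
Insert 5: 5 bumps 7 from row 1; 7 appends to row 2. P = [[1, 3, 5], [4, 7], [8]], Q = [[1, 2, 4], [3, 6], [5]].
Insert 6: appended to row 1. P = [[1, 3, 5, 6], [4, 7], [8]], Q = [[1, 2, 4, 7], [3, 6], [5]].
Insert 2: 2 bumps 3 from row 1; 3 bumps 4 from row 2; 4 bumps 8 from row 3; 8 starts row 4. P = [[1, 2, 5, 6], [3, 7], [4], [8]], Q = [[1, 2, 4, 7], [3, 6], [5], [8]].

So P = [[1, 2, 5, 6], [3, 7], [4], [8]], Q = [[1, 2, 4, 7], [3, 6], [5], [8]].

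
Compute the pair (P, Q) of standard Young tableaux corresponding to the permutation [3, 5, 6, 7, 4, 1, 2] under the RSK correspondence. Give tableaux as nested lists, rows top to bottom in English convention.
Insert each entry of the permutation into P by Schensted row insertion, recording in Q the position of each new cell.

Insert 3: appended to row 1. P = [[3]], Q = [[1]].
Insert 5: appended to row 1. P = [[3, 5]], Q = [[1, 2]].
Insert 6: appended to row 1. P = [[3, 5, 6]], Q = [[1, 2, 3]].
Insert 7: appended to row 1. P = [[3, 5, 6, 7]], Q = [[1, 2, 3, 4]].
Insert 4: 4 bumps 5 from row 1; 5 starts row 2. P = [[3, 4, 6, 7], [5]], Q = [[1, 2, 3, 4], [5]].
Insert 1: 1 bumps 3 from row 1; 3 bumps 5 from row 2; 5 starts row 3. P = [[1, 4, 6, 7], [3], [5]], Q = [[1, 2, 3, 4], [5], [6]].
Insert 2: 2 bumps 4 from row 1; 4 appends to row 2. P = [[1, 2, 6, 7], [3, 4], [5]], Q = [[1, 2, 3, 4], [5, 7], [6]].

So P = [[1, 2, 6, 7], [3, 4], [5]], Q = [[1, 2, 3, 4], [5, 7], [6]].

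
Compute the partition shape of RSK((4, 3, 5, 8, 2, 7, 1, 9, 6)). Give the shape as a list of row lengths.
Row-insert each entry into an empty tableau.

After inserting 4: P = [[4]].
After inserting 3: P = [[3], [4]].
After inserting 5: P = [[3, 5], [4]].
After inserting 8: P = [[3, 5, 8], [4]].
After inserting 2: P = [[2, 5, 8], [3], [4]].
After inserting 7: P = [[2, 5, 7], [3, 8], [4]].
After inserting 1: P = [[1, 5, 7], [2, 8], [3], [4]].
After inserting 9: P = [[1, 5, 7, 9], [2, 8], [3], [4]].
After inserting 6: P = [[1, 5, 6, 9], [2, 7], [3, 8], [4]].

The final insertion tableau P = [[1, 5, 6, 9], [2, 7], [3, 8], [4]] has shape [4, 2, 2, 1].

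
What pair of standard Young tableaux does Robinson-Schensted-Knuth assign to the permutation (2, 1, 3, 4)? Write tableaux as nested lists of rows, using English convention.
P = [[1, 3, 4], [2]], Q = [[1, 3, 4], [2]]

Insert each entry of the permutation into P by Schensted row insertion, recording in Q the position of each new cell.

After inserting 2: P = [[2]].
After inserting 1: P = [[1], [2]].
After inserting 3: P = [[1, 3], [2]].
After inserting 4: P = [[1, 3, 4], [2]].

So P = [[1, 3, 4], [2]], Q = [[1, 3, 4], [2]].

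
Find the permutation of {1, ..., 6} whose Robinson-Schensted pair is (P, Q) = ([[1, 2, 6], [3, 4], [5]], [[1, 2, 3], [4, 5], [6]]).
Reverse RSK: for i = n, n-1, ..., 1, locate i in Q, remove the corresponding corner cell from P, and reverse-bump its entry up through P; the value ejected from row 1 is w(i).

So w = 3 5 6 1 4 2.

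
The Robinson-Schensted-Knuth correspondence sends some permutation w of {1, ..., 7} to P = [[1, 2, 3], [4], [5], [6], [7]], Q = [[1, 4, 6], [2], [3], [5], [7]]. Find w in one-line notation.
7 6 1 5 2 4 3

Reverse the RSK construction: for i from n down to 1, find the cell of Q containing i, remove the entry at that cell from P, and reverse-bump it up through P; the value ejected from row 1 is w(i).

Step i=7: Q has 7 at row 5, column 1; remove 7 from row 5 of P and reverse-bump: 7 enters row 4 and ejects 6; 6 enters row 3 and ejects 5; 5 enters row 2 and ejects 4; 4 enters row 1 and ejects 3. So w(7) = 3. P is now [[1, 2, 4], [5], [6], [7]].
Step i=6: Q has 6 at row 1, column 3; remove that cell from P, ejecting 4. So w(6) = 4. P is now [[1, 2], [5], [6], [7]].
Step i=5: Q has 5 at row 4, column 1; remove 7 from row 4 of P and reverse-bump: 7 enters row 3 and ejects 6; 6 enters row 2 and ejects 5; 5 enters row 1 and ejects 2. So w(5) = 2. P is now [[1, 5], [6], [7]].
Step i=4: Q has 4 at row 1, column 2; remove that cell from P, ejecting 5. So w(4) = 5. P is now [[1], [6], [7]].
Step i=3: Q has 3 at row 3, column 1; remove 7 from row 3 of P and reverse-bump: 7 enters row 2 and ejects 6; 6 enters row 1 and ejects 1. So w(3) = 1. P is now [[6], [7]].
Step i=2: Q has 2 at row 2, column 1; remove 7 from row 2 of P and reverse-bump: 7 enters row 1 and ejects 6. So w(2) = 6. P is now [[7]].
Step i=1: Q has 1 at row 1, column 1; remove that cell from P, ejecting 7. So w(1) = 7. P is now [].

So w = 7 6 1 5 2 4 3.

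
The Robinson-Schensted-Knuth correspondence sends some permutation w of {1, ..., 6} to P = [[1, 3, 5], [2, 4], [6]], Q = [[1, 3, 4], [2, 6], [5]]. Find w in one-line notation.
6 2 4 5 1 3

Reverse the RSK construction: for i from n down to 1, find the cell of Q containing i, remove the entry at that cell from P, and reverse-bump it up through P; the value ejected from row 1 is w(i).

Step i=6: Q has 6 at row 2, column 2; remove 4 from row 2 of P and reverse-bump: 4 enters row 1 and ejects 3. So w(6) = 3. P is now [[1, 4, 5], [2], [6]].
Step i=5: Q has 5 at row 3, column 1; remove 6 from row 3 of P and reverse-bump: 6 enters row 2 and ejects 2; 2 enters row 1 and ejects 1. So w(5) = 1. P is now [[2, 4, 5], [6]].
Step i=4: Q has 4 at row 1, column 3; remove that cell from P, ejecting 5. So w(4) = 5. P is now [[2, 4], [6]].
Step i=3: Q has 3 at row 1, column 2; remove that cell from P, ejecting 4. So w(3) = 4. P is now [[2], [6]].
Step i=2: Q has 2 at row 2, column 1; remove 6 from row 2 of P and reverse-bump: 6 enters row 1 and ejects 2. So w(2) = 2. P is now [[6]].
Step i=1: Q has 1 at row 1, column 1; remove that cell from P, ejecting 6. So w(1) = 6. P is now [].

So w = 6 2 4 5 1 3.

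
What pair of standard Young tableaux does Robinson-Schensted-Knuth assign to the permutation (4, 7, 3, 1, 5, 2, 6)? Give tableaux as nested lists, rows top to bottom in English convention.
Insert each entry of the permutation into P by Schensted row insertion, recording in Q the position of each new cell.

After inserting 4: P = [[4]].
After inserting 7: P = [[4, 7]].
After inserting 3: P = [[3, 7], [4]].
After inserting 1: P = [[1, 7], [3], [4]].
After inserting 5: P = [[1, 5], [3, 7], [4]].
After inserting 2: P = [[1, 2], [3, 5], [4, 7]].
After inserting 6: P = [[1, 2, 6], [3, 5], [4, 7]].

So P = [[1, 2, 6], [3, 5], [4, 7]], Q = [[1, 2, 7], [3, 5], [4, 6]].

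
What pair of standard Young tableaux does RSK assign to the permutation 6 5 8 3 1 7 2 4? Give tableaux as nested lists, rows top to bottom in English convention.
Insert each entry of the permutation into P by Schensted row insertion, recording in Q the position of each new cell.

Insert 6: appended to row 1. P = [[6]], Q = [[1]].
Insert 5: 5 bumps 6 from row 1; 6 starts row 2. P = [[5], [6]], Q = [[1], [2]].
Insert 8: appended to row 1. P = [[5, 8], [6]], Q = [[1, 3], [2]].
Insert 3: 3 bumps 5 from row 1; 5 bumps 6 from row 2; 6 starts row 3. P = [[3, 8], [5], [6]], Q = [[1, 3], [2], [4]].
Insert 1: 1 bumps 3 from row 1; 3 bumps 5 from row 2; 5 bumps 6 from row 3; 6 starts row 4. P = [[1, 8], [3], [5], [6]], Q = [[1, 3], [2], [4], [5]].
Insert 7: 7 bumps 8 from row 1; 8 appends to row 2. P = [[1, 7], [3, 8], [5], [6]], Q = [[1, 3], [2, 6], [4], [5]].
Insert 2: 2 bumps 7 from row 1; 7 bumps 8 from row 2; 8 appends to row 3. P = [[1, 2], [3, 7], [5, 8], [6]], Q = [[1, 3], [2, 6], [4, 7], [5]].
Insert 4: appended to row 1. P = [[1, 2, 4], [3, 7], [5, 8], [6]], Q = [[1, 3, 8], [2, 6], [4, 7], [5]].

So P = [[1, 2, 4], [3, 7], [5, 8], [6]], Q = [[1, 3, 8], [2, 6], [4, 7], [5]].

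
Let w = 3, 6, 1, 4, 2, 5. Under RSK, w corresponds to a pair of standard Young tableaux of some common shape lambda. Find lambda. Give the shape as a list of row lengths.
Row-insert each entry into an empty tableau.

After inserting 3: P = [[3]].
After inserting 6: P = [[3, 6]].
After inserting 1: P = [[1, 6], [3]].
After inserting 4: P = [[1, 4], [3, 6]].
After inserting 2: P = [[1, 2], [3, 4], [6]].
After inserting 5: P = [[1, 2, 5], [3, 4], [6]].

The final insertion tableau P = [[1, 2, 5], [3, 4], [6]] has shape [3, 2, 1].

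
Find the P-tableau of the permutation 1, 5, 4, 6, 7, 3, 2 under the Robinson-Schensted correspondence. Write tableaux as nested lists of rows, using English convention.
P = [[1, 2, 6, 7], [3], [4], [5]]

Insert 1: appended to row 1. P = [[1]].
Insert 5: appended to row 1. P = [[1, 5]].
Insert 4: 4 bumps 5 from row 1; 5 starts row 2. P = [[1, 4], [5]].
Insert 6: appended to row 1. P = [[1, 4, 6], [5]].
Insert 7: appended to row 1. P = [[1, 4, 6, 7], [5]].
Insert 3: 3 bumps 4 from row 1; 4 bumps 5 from row 2; 5 starts row 3. P = [[1, 3, 6, 7], [4], [5]].
Insert 2: 2 bumps 3 from row 1; 3 bumps 4 from row 2; 4 bumps 5 from row 3; 5 starts row 4. P = [[1, 2, 6, 7], [3], [4], [5]].

So P = [[1, 2, 6, 7], [3], [4], [5]].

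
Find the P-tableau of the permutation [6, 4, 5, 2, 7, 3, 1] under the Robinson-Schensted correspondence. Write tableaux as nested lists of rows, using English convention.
Insert 6: appended to row 1. P = [[6]].
Insert 4: 4 bumps 6 from row 1; 6 starts row 2. P = [[4], [6]].
Insert 5: appended to row 1. P = [[4, 5], [6]].
Insert 2: 2 bumps 4 from row 1; 4 bumps 6 from row 2; 6 starts row 3. P = [[2, 5], [4], [6]].
Insert 7: appended to row 1. P = [[2, 5, 7], [4], [6]].
Insert 3: 3 bumps 5 from row 1; 5 appends to row 2. P = [[2, 3, 7], [4, 5], [6]].
Insert 1: 1 bumps 2 from row 1; 2 bumps 4 from row 2; 4 bumps 6 from row 3; 6 starts row 4. P = [[1, 3, 7], [2, 5], [4], [6]].

So P = [[1, 3, 7], [2, 5], [4], [6]].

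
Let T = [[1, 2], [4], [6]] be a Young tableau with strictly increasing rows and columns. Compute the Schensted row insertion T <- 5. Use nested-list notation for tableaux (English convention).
[[1, 2, 5], [4], [6]]

5 is larger than every entry of row 1, so it is appended to row 1. The new tableau is [[1, 2, 5], [4], [6]].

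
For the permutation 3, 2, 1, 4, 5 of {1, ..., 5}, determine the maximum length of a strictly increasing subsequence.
3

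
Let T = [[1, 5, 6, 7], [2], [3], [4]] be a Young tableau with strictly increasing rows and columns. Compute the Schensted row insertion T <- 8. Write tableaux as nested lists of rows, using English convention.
8 is larger than every entry of row 1, so it is appended to row 1. The new tableau is [[1, 5, 6, 7, 8], [2], [3], [4]].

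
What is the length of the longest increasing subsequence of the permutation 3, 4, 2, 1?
2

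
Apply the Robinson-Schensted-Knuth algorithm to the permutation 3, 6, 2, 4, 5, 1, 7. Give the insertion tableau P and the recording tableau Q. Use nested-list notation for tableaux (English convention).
P = [[1, 4, 5, 7], [2, 6], [3]], Q = [[1, 2, 5, 7], [3, 4], [6]]

Insert each entry of the permutation into P by Schensted row insertion, recording in Q the position of each new cell.

Insert 3: appended to row 1. P = [[3]].
Insert 6: appended to row 1. P = [[3, 6]].
Insert 2: 2 bumps 3 from row 1; 3 starts row 2. P = [[2, 6], [3]].
Insert 4: 4 bumps 6 from row 1; 6 appends to row 2. P = [[2, 4], [3, 6]].
Insert 5: appended to row 1. P = [[2, 4, 5], [3, 6]].
Insert 1: 1 bumps 2 from row 1; 2 bumps 3 from row 2; 3 starts row 3. P = [[1, 4, 5], [2, 6], [3]].
Insert 7: appended to row 1. P = [[1, 4, 5, 7], [2, 6], [3]].

So P = [[1, 4, 5, 7], [2, 6], [3]], Q = [[1, 2, 5, 7], [3, 4], [6]].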